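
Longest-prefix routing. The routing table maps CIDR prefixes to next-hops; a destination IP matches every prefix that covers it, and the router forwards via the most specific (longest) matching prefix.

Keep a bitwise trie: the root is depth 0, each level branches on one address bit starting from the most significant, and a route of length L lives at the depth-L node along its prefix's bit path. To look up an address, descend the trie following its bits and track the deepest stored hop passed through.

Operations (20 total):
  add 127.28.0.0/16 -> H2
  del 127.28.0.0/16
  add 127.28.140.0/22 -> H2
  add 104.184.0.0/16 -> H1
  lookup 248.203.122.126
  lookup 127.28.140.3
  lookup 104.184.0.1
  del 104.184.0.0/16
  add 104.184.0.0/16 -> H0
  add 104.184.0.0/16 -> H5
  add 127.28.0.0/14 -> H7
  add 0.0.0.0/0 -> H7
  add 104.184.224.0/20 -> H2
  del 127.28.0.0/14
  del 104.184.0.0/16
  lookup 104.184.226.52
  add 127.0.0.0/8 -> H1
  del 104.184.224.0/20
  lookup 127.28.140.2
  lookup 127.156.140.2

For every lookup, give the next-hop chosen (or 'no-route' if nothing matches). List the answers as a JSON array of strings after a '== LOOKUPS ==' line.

Apply in order:
  + 127.28.0.0/16 (H2) depth=16
  - 127.28.0.0/16 clear@16
  + 127.28.140.0/22 (H2) depth=22
  + 104.184.0.0/16 (H1) depth=16
  lookup 248.203.122.126: bits ε walk d0:- -> no-route
  lookup 127.28.140.3: bits 0111111100011100100011 walk d0:-→d1:-→d2:-→d3:-→d4:-→d5:-→d6:-→d7:-→d8:-→d9:-→d10:-→d11:-→d12:-→d13:-→d14:-→d15:-→d16:-→d17:-→d18:-→d19:-→d20:-→d21:-→d22:H2 -> H2
  lookup 104.184.0.1: bits 0110100010111000 walk d0:-→d1:-→d2:-→d3:-→d4:-→d5:-→d6:-→d7:-→d8:-→d9:-→d10:-→d11:-→d12:-→d13:-→d14:-→d15:-→d16:H1 -> H1
  - 104.184.0.0/16 clear@16
  + 104.184.0.0/16 (H0) depth=16
  + 104.184.0.0/16 (H5) depth=16
  + 127.28.0.0/14 (H7) depth=14
  + 0.0.0.0/0 (H7) depth=0
  + 104.184.224.0/20 (H2) depth=20
  - 127.28.0.0/14 clear@14
  - 104.184.0.0/16 clear@16
  lookup 104.184.226.52: bits 01101000101110001110 walk d0:H7→d1:-→d2:-→d3:-→d4:-→d5:-→d6:-→d7:-→d8:-→d9:-→d10:-→d11:-→d12:-→d13:-→d14:-→d15:-→d16:-→d17:-→d18:-→d19:-→d20:H2 -> H2
  + 127.0.0.0/8 (H1) depth=8
  - 104.184.224.0/20 clear@20
  lookup 127.28.140.2: bits 0111111100011100100011 walk d0:H7→d1:-→d2:-→d3:-→d4:-→d5:-→d6:-→d7:-→d8:H1→d9:-→d10:-→d11:-→d12:-→d13:-→d14:-→d15:-→d16:-→d17:-→d18:-→d19:-→d20:-→d21:-→d22:H2 -> H2
  lookup 127.156.140.2: bits 01111111 walk d0:H7→d1:-→d2:-→d3:-→d4:-→d5:-→d6:-→d7:-→d8:H1 -> H1

== LOOKUPS ==
["no-route","H2","H1","H2","H2","H1"]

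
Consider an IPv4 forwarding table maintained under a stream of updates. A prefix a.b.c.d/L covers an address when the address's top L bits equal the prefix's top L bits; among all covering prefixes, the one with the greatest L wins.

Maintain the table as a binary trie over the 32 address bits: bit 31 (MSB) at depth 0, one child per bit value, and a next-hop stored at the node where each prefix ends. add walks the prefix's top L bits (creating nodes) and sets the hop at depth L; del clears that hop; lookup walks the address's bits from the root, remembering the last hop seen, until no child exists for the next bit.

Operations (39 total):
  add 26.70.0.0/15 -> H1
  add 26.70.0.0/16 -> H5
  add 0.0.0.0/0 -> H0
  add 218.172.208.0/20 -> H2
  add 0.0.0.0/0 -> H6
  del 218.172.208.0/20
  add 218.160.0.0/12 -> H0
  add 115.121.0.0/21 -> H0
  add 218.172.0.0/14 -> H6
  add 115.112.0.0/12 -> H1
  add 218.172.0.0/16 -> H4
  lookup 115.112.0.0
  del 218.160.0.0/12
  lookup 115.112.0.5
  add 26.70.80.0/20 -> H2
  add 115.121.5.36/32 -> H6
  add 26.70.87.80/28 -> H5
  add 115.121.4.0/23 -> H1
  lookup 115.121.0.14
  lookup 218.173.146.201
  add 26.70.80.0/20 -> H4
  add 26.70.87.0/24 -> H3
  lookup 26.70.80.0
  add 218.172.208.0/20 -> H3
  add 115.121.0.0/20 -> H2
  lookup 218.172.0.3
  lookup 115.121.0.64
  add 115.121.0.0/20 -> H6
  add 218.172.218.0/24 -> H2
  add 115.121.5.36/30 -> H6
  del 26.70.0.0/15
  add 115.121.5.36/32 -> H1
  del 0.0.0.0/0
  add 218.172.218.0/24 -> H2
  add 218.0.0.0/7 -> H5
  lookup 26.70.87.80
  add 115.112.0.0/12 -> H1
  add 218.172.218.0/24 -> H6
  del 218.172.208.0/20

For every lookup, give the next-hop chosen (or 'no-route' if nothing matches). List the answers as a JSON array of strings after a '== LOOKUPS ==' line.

Process each operation:
  + 26.70.0.0/15 (H1) depth=15
  + 26.70.0.0/16 (H5) depth=16
  + 0.0.0.0/0 (H0) depth=0
  + 218.172.208.0/20 (H2) depth=20
  + 0.0.0.0/0 (H6) depth=0
  - 218.172.208.0/20 clear@20
  + 218.160.0.0/12 (H0) depth=12
  + 115.121.0.0/21 (H0) depth=21
  + 218.172.0.0/14 (H6) depth=14
  + 115.112.0.0/12 (H1) depth=12
  + 218.172.0.0/16 (H4) depth=16
  lookup 115.112.0.0: bits 011100110111 walk d0:H6→d1:-→d2:-→d3:-→d4:-→d5:-→d6:-→d7:-→d8:-→d9:-→d10:-→d11:-→d12:H1 -> H1
  - 218.160.0.0/12 clear@12
  lookup 115.112.0.5: bits 011100110111 walk d0:H6→d1:-→d2:-→d3:-→d4:-→d5:-→d6:-→d7:-→d8:-→d9:-→d10:-→d11:-→d12:H1 -> H1
  + 26.70.80.0/20 (H2) depth=20
  + 115.121.5.36/32 (H6) depth=32
  + 26.70.87.80/28 (H5) depth=28
  + 115.121.4.0/23 (H1) depth=23
  lookup 115.121.0.14: bits 011100110111100100000 walk d0:H6→d1:-→d2:-→d3:-→d4:-→d5:-→d6:-→d7:-→d8:-→d9:-→d10:-→d11:-→d12:H1→d13:-→d14:-→d15:-→d16:-→d17:-→d18:-→d19:-→d20:-→d21:H0 -> H0
  lookup 218.173.146.201: bits 110110101010110 walk d0:H6→d1:-→d2:-→d3:-→d4:-→d5:-→d6:-→d7:-→d8:-→d9:-→d10:-→d11:-→d12:-→d13:-→d14:H6→d15:- -> H6
  + 26.70.80.0/20 (H4) depth=20
  + 26.70.87.0/24 (H3) depth=24
  lookup 26.70.80.0: bits 000110100100011001010 walk d0:H6→d1:-→d2:-→d3:-→d4:-→d5:-→d6:-→d7:-→d8:-→d9:-→d10:-→d11:-→d12:-→d13:-→d14:-→d15:H1→d16:H5→d17:-→d18:-→d19:-→d20:H4→d21:- -> H4
  + 218.172.208.0/20 (H3) depth=20
  + 115.121.0.0/20 (H2) depth=20
  lookup 218.172.0.3: bits 1101101010101100 walk d0:H6→d1:-→d2:-→d3:-→d4:-→d5:-→d6:-→d7:-→d8:-→d9:-→d10:-→d11:-→d12:-→d13:-→d14:H6→d15:-→d16:H4 -> H4
  lookup 115.121.0.64: bits 011100110111100100000 walk d0:H6→d1:-→d2:-→d3:-→d4:-→d5:-→d6:-→d7:-→d8:-→d9:-→d10:-→d11:-→d12:H1→d13:-→d14:-→d15:-→d16:-→d17:-→d18:-→d19:-→d20:H2→d21:H0 -> H0
  + 115.121.0.0/20 (H6) depth=20
  + 218.172.218.0/24 (H2) depth=24
  + 115.121.5.36/30 (H6) depth=30
  - 26.70.0.0/15 clear@15
  + 115.121.5.36/32 (H1) depth=32
  - 0.0.0.0/0 clear@0
  + 218.172.218.0/24 (H2) depth=24
  + 218.0.0.0/7 (H5) depth=7
  lookup 26.70.87.80: bits 0001101001000110010101110101 walk d0:-→d1:-→d2:-→d3:-→d4:-→d5:-→d6:-→d7:-→d8:-→d9:-→d10:-→d11:-→d12:-→d13:-→d14:-→d15:-→d16:H5→d17:-→d18:-→d19:-→d20:H4→d21:-→d22:-→d23:-→d24:H3→d25:-→d26:-→d27:-→d28:H5 -> H5
  + 115.112.0.0/12 (H1) depth=12
  + 218.172.218.0/24 (H6) depth=24
  - 218.172.208.0/20 clear@20

== LOOKUPS ==
["H1","H1","H0","H6","H4","H4","H0","H5"]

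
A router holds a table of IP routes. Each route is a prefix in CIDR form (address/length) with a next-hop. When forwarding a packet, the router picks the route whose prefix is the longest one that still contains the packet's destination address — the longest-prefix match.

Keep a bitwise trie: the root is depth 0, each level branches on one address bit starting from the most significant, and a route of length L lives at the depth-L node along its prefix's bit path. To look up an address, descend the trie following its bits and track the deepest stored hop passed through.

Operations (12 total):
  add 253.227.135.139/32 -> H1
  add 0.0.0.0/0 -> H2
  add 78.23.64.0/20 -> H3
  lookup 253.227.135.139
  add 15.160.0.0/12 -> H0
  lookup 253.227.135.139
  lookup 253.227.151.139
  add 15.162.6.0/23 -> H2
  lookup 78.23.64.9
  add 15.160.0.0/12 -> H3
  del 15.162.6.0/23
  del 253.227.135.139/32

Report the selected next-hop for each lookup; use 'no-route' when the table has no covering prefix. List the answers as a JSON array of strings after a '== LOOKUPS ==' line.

Apply in order:
  + 253.227.135.139/32 (H1) depth=32
  + 0.0.0.0/0 (H2) depth=0
  + 78.23.64.0/20 (H3) depth=20
  lookup 253.227.135.139: bits 11111101111000111000011110001011 walk d0:H2→d1:-→d2:-→d3:-→d4:-→d5:-→d6:-→d7:-→d8:-→d9:-→d10:-→d11:-→d12:-→d13:-→d14:-→d15:-→d16:-→d17:-→d18:-→d19:-→d20:-→d21:-→d22:-→d23:-→d24:-→d25:-→d26:-→d27:-→d28:-→d29:-→d30:-→d31:-→d32:H1 -> H1
  + 15.160.0.0/12 (H0) depth=12
  lookup 253.227.135.139: bits 11111101111000111000011110001011 walk d0:H2→d1:-→d2:-→d3:-→d4:-→d5:-→d6:-→d7:-→d8:-→d9:-→d10:-→d11:-→d12:-→d13:-→d14:-→d15:-→d16:-→d17:-→d18:-→d19:-→d20:-→d21:-→d22:-→d23:-→d24:-→d25:-→d26:-→d27:-→d28:-→d29:-→d30:-→d31:-→d32:H1 -> H1
  lookup 253.227.151.139: bits 1111110111100011100 walk d0:H2→d1:-→d2:-→d3:-→d4:-→d5:-→d6:-→d7:-→d8:-→d9:-→d10:-→d11:-→d12:-→d13:-→d14:-→d15:-→d16:-→d17:-→d18:-→d19:- -> H2
  + 15.162.6.0/23 (H2) depth=23
  lookup 78.23.64.9: bits 01001110000101110100 walk d0:H2→d1:-→d2:-→d3:-→d4:-→d5:-→d6:-→d7:-→d8:-→d9:-→d10:-→d11:-→d12:-→d13:-→d14:-→d15:-→d16:-→d17:-→d18:-→d19:-→d20:H3 -> H3
  + 15.160.0.0/12 (H3) depth=12
  del 15.162.6.0/23 (clear depth 23)
  del 253.227.135.139/32 (clear depth 32)

== LOOKUPS ==
["H1","H1","H2","H3"]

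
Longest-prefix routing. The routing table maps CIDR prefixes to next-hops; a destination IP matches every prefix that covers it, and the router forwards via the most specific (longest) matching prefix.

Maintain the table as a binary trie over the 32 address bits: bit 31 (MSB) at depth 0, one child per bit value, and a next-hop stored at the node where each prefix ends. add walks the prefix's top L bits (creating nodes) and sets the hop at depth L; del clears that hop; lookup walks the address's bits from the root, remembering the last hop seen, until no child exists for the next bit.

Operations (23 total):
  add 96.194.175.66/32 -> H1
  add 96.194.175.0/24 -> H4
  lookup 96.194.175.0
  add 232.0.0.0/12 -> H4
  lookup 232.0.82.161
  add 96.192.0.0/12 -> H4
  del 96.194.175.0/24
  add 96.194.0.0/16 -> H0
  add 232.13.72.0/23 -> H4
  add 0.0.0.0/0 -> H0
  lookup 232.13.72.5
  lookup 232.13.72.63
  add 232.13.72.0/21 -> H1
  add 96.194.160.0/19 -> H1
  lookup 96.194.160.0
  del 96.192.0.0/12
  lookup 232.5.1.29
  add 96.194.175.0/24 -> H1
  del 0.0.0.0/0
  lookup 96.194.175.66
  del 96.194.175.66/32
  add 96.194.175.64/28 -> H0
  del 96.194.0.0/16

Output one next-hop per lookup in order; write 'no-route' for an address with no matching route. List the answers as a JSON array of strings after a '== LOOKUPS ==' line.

Trace:
  add 96.194.175.66/32 -> H1 at depth 32
  add 96.194.175.0/24 -> H4 at depth 24
  Q 96.194.175.0: descend 0110000011000010101011110 ; hops seen [H4] ; pick H4
  add 232.0.0.0/12 -> H4 at depth 12
  Q 232.0.82.161: descend 111010000000 ; hops seen [H4] ; pick H4
  add 96.192.0.0/12 -> H4 at depth 12
  del 96.194.175.0/24 (clear depth 24)
  add 96.194.0.0/16 -> H0 at depth 16
  add 232.13.72.0/23 -> H4 at depth 23
  add 0.0.0.0/0 -> H0 at depth 0
  Q 232.13.72.5: descend 11101000000011010100100 ; hops seen [H0,H4,H4] ; pick H4
  Q 232.13.72.63: descend 11101000000011010100100 ; hops seen [H0,H4,H4] ; pick H4
  add 232.13.72.0/21 -> H1 at depth 21
  add 96.194.160.0/19 -> H1 at depth 19
  Q 96.194.160.0: descend 01100000110000101010 ; hops seen [H0,H4,H0,H1] ; pick H1
  del 96.192.0.0/12 (clear depth 12)
  Q 232.5.1.29: descend 111010000000 ; hops seen [H0,H4] ; pick H4
  add 96.194.175.0/24 -> H1 at depth 24
  del 0.0.0.0/0 (clear depth 0)
  Q 96.194.175.66: descend 01100000110000101010111101000010 ; hops seen [H0,H1,H1,H1] ; pick H1
  del 96.194.175.66/32 (clear depth 32)
  add 96.194.175.64/28 -> H0 at depth 28
  del 96.194.0.0/16 (clear depth 16)

== LOOKUPS ==
["H4","H4","H4","H4","H1","H4","H1"]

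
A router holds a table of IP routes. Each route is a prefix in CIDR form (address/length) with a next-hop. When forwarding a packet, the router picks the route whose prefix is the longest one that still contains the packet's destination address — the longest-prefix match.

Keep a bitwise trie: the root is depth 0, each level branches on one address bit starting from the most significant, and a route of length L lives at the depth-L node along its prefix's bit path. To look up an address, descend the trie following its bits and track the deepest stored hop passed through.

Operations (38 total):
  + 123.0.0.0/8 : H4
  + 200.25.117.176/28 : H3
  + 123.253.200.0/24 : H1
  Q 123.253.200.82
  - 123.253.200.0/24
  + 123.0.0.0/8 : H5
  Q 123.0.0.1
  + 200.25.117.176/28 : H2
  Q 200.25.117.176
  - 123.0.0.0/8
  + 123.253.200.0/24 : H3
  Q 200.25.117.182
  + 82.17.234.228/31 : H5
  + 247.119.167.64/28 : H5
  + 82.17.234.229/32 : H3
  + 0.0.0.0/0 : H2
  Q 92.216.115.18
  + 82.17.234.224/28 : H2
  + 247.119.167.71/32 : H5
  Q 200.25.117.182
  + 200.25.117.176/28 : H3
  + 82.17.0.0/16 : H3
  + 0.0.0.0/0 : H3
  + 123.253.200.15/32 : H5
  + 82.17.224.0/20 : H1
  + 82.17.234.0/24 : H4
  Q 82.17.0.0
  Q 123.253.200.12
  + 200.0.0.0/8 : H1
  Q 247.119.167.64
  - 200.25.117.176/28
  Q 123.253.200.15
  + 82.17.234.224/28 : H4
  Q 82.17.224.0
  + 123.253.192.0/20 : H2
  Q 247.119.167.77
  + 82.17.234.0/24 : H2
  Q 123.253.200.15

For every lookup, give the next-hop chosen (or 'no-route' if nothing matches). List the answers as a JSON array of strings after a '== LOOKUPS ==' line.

Process each operation:
  add 123.0.0.0/8 -> H4 at depth 8
  add 200.25.117.176/28 -> H3 at depth 28
  add 123.253.200.0/24 -> H1 at depth 24
  ? 123.253.200.82  path d0:-→d1:-→d2:-→d3:-→d4:-→d5:-→d6:-→d7:-→d8:H4→d9:-→d10:-→d11:-→d12:-→d13:-→d14:-→d15:-→d16:-→d17:-→d18:-→d19:-→d20:-→d21:-→d22:-→d23:-→d24:H1  best=H1
  del 123.253.200.0/24 (clear depth 24)
  add 123.0.0.0/8 -> H5 at depth 8
  ? 123.0.0.1  path d0:-→d1:-→d2:-→d3:-→d4:-→d5:-→d6:-→d7:-→d8:H5  best=H5
  add 200.25.117.176/28 -> H2 at depth 28
  ? 200.25.117.176  path d0:-→d1:-→d2:-→d3:-→d4:-→d5:-→d6:-→d7:-→d8:-→d9:-→d10:-→d11:-→d12:-→d13:-→d14:-→d15:-→d16:-→d17:-→d18:-→d19:-→d20:-→d21:-→d22:-→d23:-→d24:-→d25:-→d26:-→d27:-→d28:H2  best=H2
  del 123.0.0.0/8 (clear depth 8)
  add 123.253.200.0/24 -> H3 at depth 24
  ? 200.25.117.182  path d0:-→d1:-→d2:-→d3:-→d4:-→d5:-→d6:-→d7:-→d8:-→d9:-→d10:-→d11:-→d12:-→d13:-→d14:-→d15:-→d16:-→d17:-→d18:-→d19:-→d20:-→d21:-→d22:-→d23:-→d24:-→d25:-→d26:-→d27:-→d28:H2  best=H2
  add 82.17.234.228/31 -> H5 at depth 31
  add 247.119.167.64/28 -> H5 at depth 28
  add 82.17.234.229/32 -> H3 at depth 32
  add 0.0.0.0/0 -> H2 at depth 0
  ? 92.216.115.18  path d0:H2→d1:-→d2:-→d3:-→d4:-  best=H2
  add 82.17.234.224/28 -> H2 at depth 28
  add 247.119.167.71/32 -> H5 at depth 32
  ? 200.25.117.182  path d0:H2→d1:-→d2:-→d3:-→d4:-→d5:-→d6:-→d7:-→d8:-→d9:-→d10:-→d11:-→d12:-→d13:-→d14:-→d15:-→d16:-→d17:-→d18:-→d19:-→d20:-→d21:-→d22:-→d23:-→d24:-→d25:-→d26:-→d27:-→d28:H2  best=H2
  add 200.25.117.176/28 -> H3 at depth 28
  add 82.17.0.0/16 -> H3 at depth 16
  add 0.0.0.0/0 -> H3 at depth 0
  add 123.253.200.15/32 -> H5 at depth 32
  add 82.17.224.0/20 -> H1 at depth 20
  add 82.17.234.0/24 -> H4 at depth 24
  ? 82.17.0.0  path d0:H3→d1:-→d2:-→d3:-→d4:-→d5:-→d6:-→d7:-→d8:-→d9:-→d10:-→d11:-→d12:-→d13:-→d14:-→d15:-→d16:H3  best=H3
  ? 123.253.200.12  path d0:H3→d1:-→d2:-→d3:-→d4:-→d5:-→d6:-→d7:-→d8:-→d9:-→d10:-→d11:-→d12:-→d13:-→d14:-→d15:-→d16:-→d17:-→d18:-→d19:-→d20:-→d21:-→d22:-→d23:-→d24:H3→d25:-→d26:-→d27:-→d28:-→d29:-→d30:-  best=H3
  add 200.0.0.0/8 -> H1 at depth 8
  ? 247.119.167.64  path d0:H3→d1:-→d2:-→d3:-→d4:-→d5:-→d6:-→d7:-→d8:-→d9:-→d10:-→d11:-→d12:-→d13:-→d14:-→d15:-→d16:-→d17:-→d18:-→d19:-→d20:-→d21:-→d22:-→d23:-→d24:-→d25:-→d26:-→d27:-→d28:H5→d29:-  best=H5
  del 200.25.117.176/28 (clear depth 28)
  ? 123.253.200.15  path d0:H3→d1:-→d2:-→d3:-→d4:-→d5:-→d6:-→d7:-→d8:-→d9:-→d10:-→d11:-→d12:-→d13:-→d14:-→d15:-→d16:-→d17:-→d18:-→d19:-→d20:-→d21:-→d22:-→d23:-→d24:H3→d25:-→d26:-→d27:-→d28:-→d29:-→d30:-→d31:-→d32:H5  best=H5
  add 82.17.234.224/28 -> H4 at depth 28
  ? 82.17.224.0  path d0:H3→d1:-→d2:-→d3:-→d4:-→d5:-→d6:-→d7:-→d8:-→d9:-→d10:-→d11:-→d12:-→d13:-→d14:-→d15:-→d16:H3→d17:-→d18:-→d19:-→d20:H1  best=H1
  add 123.253.192.0/20 -> H2 at depth 20
  ? 247.119.167.77  path d0:H3→d1:-→d2:-→d3:-→d4:-→d5:-→d6:-→d7:-→d8:-→d9:-→d10:-→d11:-→d12:-→d13:-→d14:-→d15:-→d16:-→d17:-→d18:-→d19:-→d20:-→d21:-→d22:-→d23:-→d24:-→d25:-→d26:-→d27:-→d28:H5  best=H5
  add 82.17.234.0/24 -> H2 at depth 24
  ? 123.253.200.15  path d0:H3→d1:-→d2:-→d3:-→d4:-→d5:-→d6:-→d7:-→d8:-→d9:-→d10:-→d11:-→d12:-→d13:-→d14:-→d15:-→d16:-→d17:-→d18:-→d19:-→d20:H2→d21:-→d22:-→d23:-→d24:H3→d25:-→d26:-→d27:-→d28:-→d29:-→d30:-→d31:-→d32:H5  best=H5

== LOOKUPS ==
["H1","H5","H2","H2","H2","H2","H3","H3","H5","H5","H1","H5","H5"]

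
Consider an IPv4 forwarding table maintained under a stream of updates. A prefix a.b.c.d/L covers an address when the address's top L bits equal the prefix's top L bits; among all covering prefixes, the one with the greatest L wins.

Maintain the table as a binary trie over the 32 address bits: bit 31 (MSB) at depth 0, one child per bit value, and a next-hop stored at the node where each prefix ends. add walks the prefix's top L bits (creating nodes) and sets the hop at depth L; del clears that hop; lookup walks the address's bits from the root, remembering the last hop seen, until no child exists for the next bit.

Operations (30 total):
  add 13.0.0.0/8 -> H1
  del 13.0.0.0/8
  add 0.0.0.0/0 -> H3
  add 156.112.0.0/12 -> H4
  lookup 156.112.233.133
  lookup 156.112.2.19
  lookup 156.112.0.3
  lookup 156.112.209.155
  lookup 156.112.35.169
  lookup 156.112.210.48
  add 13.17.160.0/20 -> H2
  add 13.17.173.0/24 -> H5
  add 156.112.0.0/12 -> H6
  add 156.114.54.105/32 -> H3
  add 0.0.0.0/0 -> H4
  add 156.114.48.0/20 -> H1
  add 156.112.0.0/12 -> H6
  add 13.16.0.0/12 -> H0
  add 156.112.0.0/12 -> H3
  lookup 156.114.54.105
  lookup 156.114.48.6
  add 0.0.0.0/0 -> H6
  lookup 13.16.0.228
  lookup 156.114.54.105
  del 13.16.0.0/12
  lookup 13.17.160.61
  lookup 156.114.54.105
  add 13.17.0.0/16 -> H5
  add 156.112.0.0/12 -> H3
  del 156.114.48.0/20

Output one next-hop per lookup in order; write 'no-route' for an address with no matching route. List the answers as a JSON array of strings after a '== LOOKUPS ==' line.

Process each operation:
  add 13.0.0.0/8 -> H1 at depth 8
  del 13.0.0.0/8 (clear depth 8)
  add 0.0.0.0/0 -> H3 at depth 0
  add 156.112.0.0/12 -> H4 at depth 12
  Q 156.112.233.133: descend 100111000111 ; hops seen [H3,H4] ; pick H4
  Q 156.112.2.19: descend 100111000111 ; hops seen [H3,H4] ; pick H4
  Q 156.112.0.3: descend 100111000111 ; hops seen [H3,H4] ; pick H4
  Q 156.112.209.155: descend 100111000111 ; hops seen [H3,H4] ; pick H4
  Q 156.112.35.169: descend 100111000111 ; hops seen [H3,H4] ; pick H4
  Q 156.112.210.48: descend 100111000111 ; hops seen [H3,H4] ; pick H4
  add 13.17.160.0/20 -> H2 at depth 20
  add 13.17.173.0/24 -> H5 at depth 24
  add 156.112.0.0/12 -> H6 at depth 12
  add 156.114.54.105/32 -> H3 at depth 32
  add 0.0.0.0/0 -> H4 at depth 0
  add 156.114.48.0/20 -> H1 at depth 20
  add 156.112.0.0/12 -> H6 at depth 12
  add 13.16.0.0/12 -> H0 at depth 12
  add 156.112.0.0/12 -> H3 at depth 12
  Q 156.114.54.105: descend 10011100011100100011011001101001 ; hops seen [H4,H3,H1,H3] ; pick H3
  Q 156.114.48.6: descend 100111000111001000110 ; hops seen [H4,H3,H1] ; pick H1
  add 0.0.0.0/0 -> H6 at depth 0
  Q 13.16.0.228: descend 000011010001000 ; hops seen [H6,H0] ; pick H0
  Q 156.114.54.105: descend 10011100011100100011011001101001 ; hops seen [H6,H3,H1,H3] ; pick H3
  del 13.16.0.0/12 (clear depth 12)
  Q 13.17.160.61: descend 00001101000100011010 ; hops seen [H6,H2] ; pick H2
  Q 156.114.54.105: descend 10011100011100100011011001101001 ; hops seen [H6,H3,H1,H3] ; pick H3
  add 13.17.0.0/16 -> H5 at depth 16
  add 156.112.0.0/12 -> H3 at depth 12
  del 156.114.48.0/20 (clear depth 20)

== LOOKUPS ==
["H4","H4","H4","H4","H4","H4","H3","H1","H0","H3","H2","H3"]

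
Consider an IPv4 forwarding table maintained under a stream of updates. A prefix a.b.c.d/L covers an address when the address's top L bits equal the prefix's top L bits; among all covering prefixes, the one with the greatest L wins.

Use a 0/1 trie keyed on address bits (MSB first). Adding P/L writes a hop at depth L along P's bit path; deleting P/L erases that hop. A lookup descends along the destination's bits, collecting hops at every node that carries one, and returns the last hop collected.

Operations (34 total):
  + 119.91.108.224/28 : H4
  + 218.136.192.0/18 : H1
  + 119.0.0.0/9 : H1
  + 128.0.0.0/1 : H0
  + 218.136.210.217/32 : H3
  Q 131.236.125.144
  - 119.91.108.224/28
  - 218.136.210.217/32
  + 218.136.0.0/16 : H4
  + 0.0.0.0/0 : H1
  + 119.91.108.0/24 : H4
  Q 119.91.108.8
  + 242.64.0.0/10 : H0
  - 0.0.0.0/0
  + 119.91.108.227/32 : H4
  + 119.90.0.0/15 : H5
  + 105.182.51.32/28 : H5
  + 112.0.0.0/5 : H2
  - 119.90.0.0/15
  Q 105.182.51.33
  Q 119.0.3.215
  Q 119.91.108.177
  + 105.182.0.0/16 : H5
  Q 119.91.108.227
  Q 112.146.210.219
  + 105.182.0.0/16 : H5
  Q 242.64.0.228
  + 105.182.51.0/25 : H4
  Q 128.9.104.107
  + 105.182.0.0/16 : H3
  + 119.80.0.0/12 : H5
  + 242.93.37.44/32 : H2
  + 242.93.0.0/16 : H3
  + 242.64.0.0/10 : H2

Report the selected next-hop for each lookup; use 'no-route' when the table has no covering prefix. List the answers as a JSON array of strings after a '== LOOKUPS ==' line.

Apply in order:
  + 119.91.108.224/28 (H4) depth=28
  + 218.136.192.0/18 (H1) depth=18
  + 119.0.0.0/9 (H1) depth=9
  + 128.0.0.0/1 (H0) depth=1
  + 218.136.210.217/32 (H3) depth=32
  Q 131.236.125.144: descend 1 ; hops seen [H0] ; pick H0
  del 119.91.108.224/28 (clear depth 28)
  del 218.136.210.217/32 (clear depth 32)
  + 218.136.0.0/16 (H4) depth=16
  + 0.0.0.0/0 (H1) depth=0
  + 119.91.108.0/24 (H4) depth=24
  Q 119.91.108.8: descend 011101110101101101101100 ; hops seen [H1,H1,H4] ; pick H4
  + 242.64.0.0/10 (H0) depth=10
  del 0.0.0.0/0 (clear depth 0)
  + 119.91.108.227/32 (H4) depth=32
  + 119.90.0.0/15 (H5) depth=15
  + 105.182.51.32/28 (H5) depth=28
  + 112.0.0.0/5 (H2) depth=5
  del 119.90.0.0/15 (clear depth 15)
  Q 105.182.51.33: descend 0110100110110110001100110010 ; hops seen [H5] ; pick H5
  Q 119.0.3.215: descend 011101110 ; hops seen [H2,H1] ; pick H1
  Q 119.91.108.177: descend 0111011101011011011011001 ; hops seen [H2,H1,H4] ; pick H4
  + 105.182.0.0/16 (H5) depth=16
  Q 119.91.108.227: descend 01110111010110110110110011100011 ; hops seen [H2,H1,H4,H4] ; pick H4
  Q 112.146.210.219: descend 01110 ; hops seen [H2] ; pick H2
  + 105.182.0.0/16 (H5) depth=16
  Q 242.64.0.228: descend 1111001001 ; hops seen [H0,H0] ; pick H0
  + 105.182.51.0/25 (H4) depth=25
  Q 128.9.104.107: descend 1 ; hops seen [H0] ; pick H0
  + 105.182.0.0/16 (H3) depth=16
  + 119.80.0.0/12 (H5) depth=12
  + 242.93.37.44/32 (H2) depth=32
  + 242.93.0.0/16 (H3) depth=16
  + 242.64.0.0/10 (H2) depth=10

== LOOKUPS ==
["H0","H4","H5","H1","H4","H4","H2","H0","H0"]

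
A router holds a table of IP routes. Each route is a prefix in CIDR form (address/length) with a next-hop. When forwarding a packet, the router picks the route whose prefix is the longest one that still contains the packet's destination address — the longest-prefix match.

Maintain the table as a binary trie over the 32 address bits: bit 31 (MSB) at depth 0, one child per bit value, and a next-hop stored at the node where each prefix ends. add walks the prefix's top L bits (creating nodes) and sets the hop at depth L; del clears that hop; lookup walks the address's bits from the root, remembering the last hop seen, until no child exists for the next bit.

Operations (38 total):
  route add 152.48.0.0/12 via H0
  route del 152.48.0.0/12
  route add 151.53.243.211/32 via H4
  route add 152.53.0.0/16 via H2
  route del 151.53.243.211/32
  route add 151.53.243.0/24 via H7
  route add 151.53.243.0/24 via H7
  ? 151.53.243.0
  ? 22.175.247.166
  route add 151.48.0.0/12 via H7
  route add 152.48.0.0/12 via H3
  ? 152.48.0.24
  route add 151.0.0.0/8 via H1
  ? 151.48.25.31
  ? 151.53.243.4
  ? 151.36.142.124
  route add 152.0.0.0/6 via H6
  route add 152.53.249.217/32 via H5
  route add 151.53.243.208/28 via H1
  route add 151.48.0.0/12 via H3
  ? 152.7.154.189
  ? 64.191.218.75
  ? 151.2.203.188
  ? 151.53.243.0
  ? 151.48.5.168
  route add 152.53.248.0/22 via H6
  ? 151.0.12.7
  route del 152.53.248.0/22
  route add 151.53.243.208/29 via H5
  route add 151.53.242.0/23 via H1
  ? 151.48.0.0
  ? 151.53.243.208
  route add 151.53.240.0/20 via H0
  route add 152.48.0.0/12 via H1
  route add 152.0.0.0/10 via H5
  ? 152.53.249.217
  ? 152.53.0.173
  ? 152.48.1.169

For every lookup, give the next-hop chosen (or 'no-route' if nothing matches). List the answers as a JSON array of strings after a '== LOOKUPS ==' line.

Trace:
  add 152.48.0.0/12 -> H0 at depth 12
  - 152.48.0.0/12 clear@12
  add 151.53.243.211/32 -> H4 at depth 32
  add 152.53.0.0/16 -> H2 at depth 16
  - 151.53.243.211/32 clear@32
  add 151.53.243.0/24 -> H7 at depth 24
  add 151.53.243.0/24 -> H7 at depth 24
  Q 151.53.243.0: descend 100101110011010111110011 ; hops seen [H7] ; pick H7
  Q 22.175.247.166: descend ε ; hops seen [∅] ; pick no-route
  add 151.48.0.0/12 -> H7 at depth 12
  add 152.48.0.0/12 -> H3 at depth 12
  Q 152.48.0.24: descend 1001100000110 ; hops seen [H3] ; pick H3
  add 151.0.0.0/8 -> H1 at depth 8
  Q 151.48.25.31: descend 1001011100110 ; hops seen [H1,H7] ; pick H7
  Q 151.53.243.4: descend 100101110011010111110011 ; hops seen [H1,H7,H7] ; pick H7
  Q 151.36.142.124: descend 10010111001 ; hops seen [H1] ; pick H1
  add 152.0.0.0/6 -> H6 at depth 6
  add 152.53.249.217/32 -> H5 at depth 32
  add 151.53.243.208/28 -> H1 at depth 28
  add 151.48.0.0/12 -> H3 at depth 12
  Q 152.7.154.189: descend 1001100000 ; hops seen [H6] ; pick H6
  Q 64.191.218.75: descend ε ; hops seen [∅] ; pick no-route
  Q 151.2.203.188: descend 1001011100 ; hops seen [H1] ; pick H1
  Q 151.53.243.0: descend 100101110011010111110011 ; hops seen [H1,H3,H7] ; pick H7
  Q 151.48.5.168: descend 1001011100110 ; hops seen [H1,H3] ; pick H3
  add 152.53.248.0/22 -> H6 at depth 22
  Q 151.0.12.7: descend 1001011100 ; hops seen [H1] ; pick H1
  - 152.53.248.0/22 clear@22
  add 151.53.243.208/29 -> H5 at depth 29
  add 151.53.242.0/23 -> H1 at depth 23
  Q 151.48.0.0: descend 1001011100110 ; hops seen [H1,H3] ; pick H3
  Q 151.53.243.208: descend 100101110011010111110011110100 ; hops seen [H1,H3,H1,H7,H1,H5] ; pick H5
  add 151.53.240.0/20 -> H0 at depth 20
  add 152.48.0.0/12 -> H1 at depth 12
  add 152.0.0.0/10 -> H5 at depth 10
  Q 152.53.249.217: descend 10011000001101011111100111011001 ; hops seen [H6,H5,H1,H2,H5] ; pick H5
  Q 152.53.0.173: descend 1001100000110101 ; hops seen [H6,H5,H1,H2] ; pick H2
  Q 152.48.1.169: descend 1001100000110 ; hops seen [H6,H5,H1] ; pick H1

== LOOKUPS ==
["H7","no-route","H3","H7","H7","H1","H6","no-route","H1","H7","H3","H1","H3","H5","H5","H2","H1"]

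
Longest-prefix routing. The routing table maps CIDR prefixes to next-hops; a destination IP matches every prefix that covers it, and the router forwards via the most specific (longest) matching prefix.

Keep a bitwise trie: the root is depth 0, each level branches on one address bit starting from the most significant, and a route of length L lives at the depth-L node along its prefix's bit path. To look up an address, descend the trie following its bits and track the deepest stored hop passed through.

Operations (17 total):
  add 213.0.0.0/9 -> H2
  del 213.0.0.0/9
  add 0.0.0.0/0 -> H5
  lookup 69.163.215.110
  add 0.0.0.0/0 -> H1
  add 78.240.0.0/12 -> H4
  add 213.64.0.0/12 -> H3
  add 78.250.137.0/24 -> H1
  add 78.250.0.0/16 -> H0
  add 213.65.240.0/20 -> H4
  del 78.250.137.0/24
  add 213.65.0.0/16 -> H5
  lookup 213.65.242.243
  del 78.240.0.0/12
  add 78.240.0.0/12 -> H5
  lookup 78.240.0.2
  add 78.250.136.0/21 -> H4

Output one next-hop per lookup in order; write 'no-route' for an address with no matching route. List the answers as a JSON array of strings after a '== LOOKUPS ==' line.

Apply in order:
  add 213.0.0.0/9 -> H2 at depth 9
  del 213.0.0.0/9 (clear depth 9)
  add 0.0.0.0/0 -> H5 at depth 0
  Q 69.163.215.110: descend ε ; hops seen [H5] ; pick H5
  add 0.0.0.0/0 -> H1 at depth 0
  add 78.240.0.0/12 -> H4 at depth 12
  add 213.64.0.0/12 -> H3 at depth 12
  add 78.250.137.0/24 -> H1 at depth 24
  add 78.250.0.0/16 -> H0 at depth 16
  add 213.65.240.0/20 -> H4 at depth 20
  del 78.250.137.0/24 (clear depth 24)
  add 213.65.0.0/16 -> H5 at depth 16
  Q 213.65.242.243: descend 11010101010000011111 ; hops seen [H1,H3,H5,H4] ; pick H4
  del 78.240.0.0/12 (clear depth 12)
  add 78.240.0.0/12 -> H5 at depth 12
  Q 78.240.0.2: descend 010011101111 ; hops seen [H1,H5] ; pick H5
  add 78.250.136.0/21 -> H4 at depth 21

== LOOKUPS ==
["H5","H4","H5"]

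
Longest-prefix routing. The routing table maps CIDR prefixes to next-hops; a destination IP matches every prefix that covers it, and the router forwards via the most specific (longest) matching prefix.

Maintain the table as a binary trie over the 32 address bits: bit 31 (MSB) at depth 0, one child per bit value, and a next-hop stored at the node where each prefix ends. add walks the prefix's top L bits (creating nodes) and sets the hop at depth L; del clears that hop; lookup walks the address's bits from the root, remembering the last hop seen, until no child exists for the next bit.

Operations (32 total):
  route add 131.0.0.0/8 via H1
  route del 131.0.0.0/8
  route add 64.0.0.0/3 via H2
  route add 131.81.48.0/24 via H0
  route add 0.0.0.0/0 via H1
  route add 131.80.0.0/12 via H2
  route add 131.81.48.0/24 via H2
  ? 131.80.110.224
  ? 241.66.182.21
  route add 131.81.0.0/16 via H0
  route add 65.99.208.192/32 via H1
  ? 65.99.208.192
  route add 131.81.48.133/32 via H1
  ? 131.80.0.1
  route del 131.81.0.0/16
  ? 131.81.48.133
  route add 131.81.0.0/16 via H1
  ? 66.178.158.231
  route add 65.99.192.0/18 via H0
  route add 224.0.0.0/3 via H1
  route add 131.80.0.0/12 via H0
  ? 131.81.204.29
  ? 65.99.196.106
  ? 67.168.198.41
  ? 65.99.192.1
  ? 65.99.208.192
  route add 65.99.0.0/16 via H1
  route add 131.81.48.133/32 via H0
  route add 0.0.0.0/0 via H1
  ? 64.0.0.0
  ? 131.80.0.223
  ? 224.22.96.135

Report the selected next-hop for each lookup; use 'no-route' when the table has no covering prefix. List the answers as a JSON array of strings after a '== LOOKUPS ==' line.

Process each operation:
  + 131.0.0.0/8 (H1) depth=8
  - 131.0.0.0/8 clear@8
  + 64.0.0.0/3 (H2) depth=3
  + 131.81.48.0/24 (H0) depth=24
  + 0.0.0.0/0 (H1) depth=0
  + 131.80.0.0/12 (H2) depth=12
  + 131.81.48.0/24 (H2) depth=24
  lookup 131.80.110.224: bits 100000110101000 walk d0:H1→d1:-→d2:-→d3:-→d4:-→d5:-→d6:-→d7:-→d8:-→d9:-→d10:-→d11:-→d12:H2→d13:-→d14:-→d15:- -> H2
  lookup 241.66.182.21: bits 1 walk d0:H1→d1:- -> H1
  + 131.81.0.0/16 (H0) depth=16
  + 65.99.208.192/32 (H1) depth=32
  lookup 65.99.208.192: bits 01000001011000111101000011000000 walk d0:H1→d1:-→d2:-→d3:H2→d4:-→d5:-→d6:-→d7:-→d8:-→d9:-→d10:-→d11:-→d12:-→d13:-→d14:-→d15:-→d16:-→d17:-→d18:-→d19:-→d20:-→d21:-→d22:-→d23:-→d24:-→d25:-→d26:-→d27:-→d28:-→d29:-→d30:-→d31:-→d32:H1 -> H1
  + 131.81.48.133/32 (H1) depth=32
  lookup 131.80.0.1: bits 100000110101000 walk d0:H1→d1:-→d2:-→d3:-→d4:-→d5:-→d6:-→d7:-→d8:-→d9:-→d10:-→d11:-→d12:H2→d13:-→d14:-→d15:- -> H2
  - 131.81.0.0/16 clear@16
  lookup 131.81.48.133: bits 10000011010100010011000010000101 walk d0:H1→d1:-→d2:-→d3:-→d4:-→d5:-→d6:-→d7:-→d8:-→d9:-→d10:-→d11:-→d12:H2→d13:-→d14:-→d15:-→d16:-→d17:-→d18:-→d19:-→d20:-→d21:-→d22:-→d23:-→d24:H2→d25:-→d26:-→d27:-→d28:-→d29:-→d30:-→d31:-→d32:H1 -> H1
  + 131.81.0.0/16 (H1) depth=16
  lookup 66.178.158.231: bits 010000 walk d0:H1→d1:-→d2:-→d3:H2→d4:-→d5:-→d6:- -> H2
  + 65.99.192.0/18 (H0) depth=18
  + 224.0.0.0/3 (H1) depth=3
  + 131.80.0.0/12 (H0) depth=12
  lookup 131.81.204.29: bits 1000001101010001 walk d0:H1→d1:-→d2:-→d3:-→d4:-→d5:-→d6:-→d7:-→d8:-→d9:-→d10:-→d11:-→d12:H0→d13:-→d14:-→d15:-→d16:H1 -> H1
  lookup 65.99.196.106: bits 0100000101100011110 walk d0:H1→d1:-→d2:-→d3:H2→d4:-→d5:-→d6:-→d7:-→d8:-→d9:-→d10:-→d11:-→d12:-→d13:-→d14:-→d15:-→d16:-→d17:-→d18:H0→d19:- -> H0
  lookup 67.168.198.41: bits 010000 walk d0:H1→d1:-→d2:-→d3:H2→d4:-→d5:-→d6:- -> H2
  lookup 65.99.192.1: bits 0100000101100011110 walk d0:H1→d1:-→d2:-→d3:H2→d4:-→d5:-→d6:-→d7:-→d8:-→d9:-→d10:-→d11:-→d12:-→d13:-→d14:-→d15:-→d16:-→d17:-→d18:H0→d19:- -> H0
  lookup 65.99.208.192: bits 01000001011000111101000011000000 walk d0:H1→d1:-→d2:-→d3:H2→d4:-→d5:-→d6:-→d7:-→d8:-→d9:-→d10:-→d11:-→d12:-→d13:-→d14:-→d15:-→d16:-→d17:-→d18:H0→d19:-→d20:-→d21:-→d22:-→d23:-→d24:-→d25:-→d26:-→d27:-→d28:-→d29:-→d30:-→d31:-→d32:H1 -> H1
  + 65.99.0.0/16 (H1) depth=16
  + 131.81.48.133/32 (H0) depth=32
  + 0.0.0.0/0 (H1) depth=0
  lookup 64.0.0.0: bits 0100000 walk d0:H1→d1:-→d2:-→d3:H2→d4:-→d5:-→d6:-→d7:- -> H2
  lookup 131.80.0.223: bits 100000110101000 walk d0:H1→d1:-→d2:-→d3:-→d4:-→d5:-→d6:-→d7:-→d8:-→d9:-→d10:-→d11:-→d12:H0→d13:-→d14:-→d15:- -> H0
  lookup 224.22.96.135: bits 111 walk d0:H1→d1:-→d2:-→d3:H1 -> H1

== LOOKUPS ==
["H2","H1","H1","H2","H1","H2","H1","H0","H2","H0","H1","H2","H0","H1"]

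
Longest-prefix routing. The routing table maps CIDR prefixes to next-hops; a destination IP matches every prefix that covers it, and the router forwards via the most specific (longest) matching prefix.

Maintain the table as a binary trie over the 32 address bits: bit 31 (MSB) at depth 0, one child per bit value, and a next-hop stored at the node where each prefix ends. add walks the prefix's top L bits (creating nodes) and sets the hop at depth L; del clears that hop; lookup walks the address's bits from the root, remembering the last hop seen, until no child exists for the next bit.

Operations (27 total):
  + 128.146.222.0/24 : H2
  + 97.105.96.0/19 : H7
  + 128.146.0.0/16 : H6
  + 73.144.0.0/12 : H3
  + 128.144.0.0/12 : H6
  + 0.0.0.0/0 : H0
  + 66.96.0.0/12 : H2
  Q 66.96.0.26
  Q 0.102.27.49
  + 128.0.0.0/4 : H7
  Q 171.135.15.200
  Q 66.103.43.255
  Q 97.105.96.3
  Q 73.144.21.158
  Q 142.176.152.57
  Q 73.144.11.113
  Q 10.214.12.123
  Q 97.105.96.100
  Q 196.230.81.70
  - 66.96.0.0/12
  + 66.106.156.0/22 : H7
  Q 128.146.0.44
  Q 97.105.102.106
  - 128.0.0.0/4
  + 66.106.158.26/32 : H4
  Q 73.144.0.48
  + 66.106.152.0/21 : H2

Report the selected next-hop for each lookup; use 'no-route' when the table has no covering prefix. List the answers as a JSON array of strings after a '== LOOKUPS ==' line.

Process each operation:
  add 128.146.222.0/24 -> H2 at depth 24
  add 97.105.96.0/19 -> H7 at depth 19
  add 128.146.0.0/16 -> H6 at depth 16
  add 73.144.0.0/12 -> H3 at depth 12
  add 128.144.0.0/12 -> H6 at depth 12
  add 0.0.0.0/0 -> H0 at depth 0
  add 66.96.0.0/12 -> H2 at depth 12
  ? 66.96.0.26  path d0:H0→d1:-→d2:-→d3:-→d4:-→d5:-→d6:-→d7:-→d8:-→d9:-→d10:-→d11:-→d12:H2  best=H2
  ? 0.102.27.49  path d0:H0→d1:-  best=H0
  add 128.0.0.0/4 -> H7 at depth 4
  ? 171.135.15.200  path d0:H0→d1:-→d2:-  best=H0
  ? 66.103.43.255  path d0:H0→d1:-→d2:-→d3:-→d4:-→d5:-→d6:-→d7:-→d8:-→d9:-→d10:-→d11:-→d12:H2  best=H2
  ? 97.105.96.3  path d0:H0→d1:-→d2:-→d3:-→d4:-→d5:-→d6:-→d7:-→d8:-→d9:-→d10:-→d11:-→d12:-→d13:-→d14:-→d15:-→d16:-→d17:-→d18:-→d19:H7  best=H7
  ? 73.144.21.158  path d0:H0→d1:-→d2:-→d3:-→d4:-→d5:-→d6:-→d7:-→d8:-→d9:-→d10:-→d11:-→d12:H3  best=H3
  ? 142.176.152.57  path d0:H0→d1:-→d2:-→d3:-→d4:H7  best=H7
  ? 73.144.11.113  path d0:H0→d1:-→d2:-→d3:-→d4:-→d5:-→d6:-→d7:-→d8:-→d9:-→d10:-→d11:-→d12:H3  best=H3
  ? 10.214.12.123  path d0:H0→d1:-  best=H0
  ? 97.105.96.100  path d0:H0→d1:-→d2:-→d3:-→d4:-→d5:-→d6:-→d7:-→d8:-→d9:-→d10:-→d11:-→d12:-→d13:-→d14:-→d15:-→d16:-→d17:-→d18:-→d19:H7  best=H7
  ? 196.230.81.70  path d0:H0→d1:-  best=H0
  - 66.96.0.0/12 clear@12
  add 66.106.156.0/22 -> H7 at depth 22
  ? 128.146.0.44  path d0:H0→d1:-→d2:-→d3:-→d4:H7→d5:-→d6:-→d7:-→d8:-→d9:-→d10:-→d11:-→d12:H6→d13:-→d14:-→d15:-→d16:H6  best=H6
  ? 97.105.102.106  path d0:H0→d1:-→d2:-→d3:-→d4:-→d5:-→d6:-→d7:-→d8:-→d9:-→d10:-→d11:-→d12:-→d13:-→d14:-→d15:-→d16:-→d17:-→d18:-→d19:H7  best=H7
  - 128.0.0.0/4 clear@4
  add 66.106.158.26/32 -> H4 at depth 32
  ? 73.144.0.48  path d0:H0→d1:-→d2:-→d3:-→d4:-→d5:-→d6:-→d7:-→d8:-→d9:-→d10:-→d11:-→d12:H3  best=H3
  add 66.106.152.0/21 -> H2 at depth 21

== LOOKUPS ==
["H2","H0","H0","H2","H7","H3","H7","H3","H0","H7","H0","H6","H7","H3"]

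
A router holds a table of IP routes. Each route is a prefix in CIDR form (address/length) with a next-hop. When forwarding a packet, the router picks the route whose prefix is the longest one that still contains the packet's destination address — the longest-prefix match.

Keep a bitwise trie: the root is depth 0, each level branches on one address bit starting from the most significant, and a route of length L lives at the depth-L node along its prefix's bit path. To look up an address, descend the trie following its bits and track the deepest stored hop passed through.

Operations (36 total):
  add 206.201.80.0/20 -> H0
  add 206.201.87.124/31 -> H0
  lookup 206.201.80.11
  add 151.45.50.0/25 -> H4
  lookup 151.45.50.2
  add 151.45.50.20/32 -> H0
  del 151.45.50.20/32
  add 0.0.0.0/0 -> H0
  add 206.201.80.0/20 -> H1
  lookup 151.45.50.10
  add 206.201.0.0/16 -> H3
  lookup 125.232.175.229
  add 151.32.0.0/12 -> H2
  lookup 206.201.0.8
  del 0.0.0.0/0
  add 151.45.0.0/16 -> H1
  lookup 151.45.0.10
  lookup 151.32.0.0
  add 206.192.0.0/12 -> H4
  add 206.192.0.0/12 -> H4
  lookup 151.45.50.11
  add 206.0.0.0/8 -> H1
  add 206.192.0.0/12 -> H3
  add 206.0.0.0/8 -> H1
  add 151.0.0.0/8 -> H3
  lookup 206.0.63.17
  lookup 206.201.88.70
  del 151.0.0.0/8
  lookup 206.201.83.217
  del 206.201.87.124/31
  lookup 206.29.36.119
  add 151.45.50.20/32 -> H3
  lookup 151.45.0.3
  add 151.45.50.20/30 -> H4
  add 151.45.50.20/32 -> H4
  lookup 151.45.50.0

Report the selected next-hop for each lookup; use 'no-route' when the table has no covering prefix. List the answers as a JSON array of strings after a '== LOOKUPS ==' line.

Process each operation:
  add 206.201.80.0/20 -> H0 at depth 20
  add 206.201.87.124/31 -> H0 at depth 31
  ? 206.201.80.11  path d0:-→d1:-→d2:-→d3:-→d4:-→d5:-→d6:-→d7:-→d8:-→d9:-→d10:-→d11:-→d12:-→d13:-→d14:-→d15:-→d16:-→d17:-→d18:-→d19:-→d20:H0→d21:-  best=H0
  add 151.45.50.0/25 -> H4 at depth 25
  ? 151.45.50.2  path d0:-→d1:-→d2:-→d3:-→d4:-→d5:-→d6:-→d7:-→d8:-→d9:-→d10:-→d11:-→d12:-→d13:-→d14:-→d15:-→d16:-→d17:-→d18:-→d19:-→d20:-→d21:-→d22:-→d23:-→d24:-→d25:H4  best=H4
  add 151.45.50.20/32 -> H0 at depth 32
  del 151.45.50.20/32 (clear depth 32)
  add 0.0.0.0/0 -> H0 at depth 0
  add 206.201.80.0/20 -> H1 at depth 20
  ? 151.45.50.10  path d0:H0→d1:-→d2:-→d3:-→d4:-→d5:-→d6:-→d7:-→d8:-→d9:-→d10:-→d11:-→d12:-→d13:-→d14:-→d15:-→d16:-→d17:-→d18:-→d19:-→d20:-→d21:-→d22:-→d23:-→d24:-→d25:H4→d26:-→d27:-  best=H4
  add 206.201.0.0/16 -> H3 at depth 16
  ? 125.232.175.229  path d0:H0  best=H0
  add 151.32.0.0/12 -> H2 at depth 12
  ? 206.201.0.8  path d0:H0→d1:-→d2:-→d3:-→d4:-→d5:-→d6:-→d7:-→d8:-→d9:-→d10:-→d11:-→d12:-→d13:-→d14:-→d15:-→d16:H3→d17:-  best=H3
  del 0.0.0.0/0 (clear depth 0)
  add 151.45.0.0/16 -> H1 at depth 16
  ? 151.45.0.10  path d0:-→d1:-→d2:-→d3:-→d4:-→d5:-→d6:-→d7:-→d8:-→d9:-→d10:-→d11:-→d12:H2→d13:-→d14:-→d15:-→d16:H1→d17:-→d18:-  best=H1
  ? 151.32.0.0  path d0:-→d1:-→d2:-→d3:-→d4:-→d5:-→d6:-→d7:-→d8:-→d9:-→d10:-→d11:-→d12:H2  best=H2
  add 206.192.0.0/12 -> H4 at depth 12
  add 206.192.0.0/12 -> H4 at depth 12
  ? 151.45.50.11  path d0:-→d1:-→d2:-→d3:-→d4:-→d5:-→d6:-→d7:-→d8:-→d9:-→d10:-→d11:-→d12:H2→d13:-→d14:-→d15:-→d16:H1→d17:-→d18:-→d19:-→d20:-→d21:-→d22:-→d23:-→d24:-→d25:H4→d26:-→d27:-  best=H4
  add 206.0.0.0/8 -> H1 at depth 8
  add 206.192.0.0/12 -> H3 at depth 12
  add 206.0.0.0/8 -> H1 at depth 8
  add 151.0.0.0/8 -> H3 at depth 8
  ? 206.0.63.17  path d0:-→d1:-→d2:-→d3:-→d4:-→d5:-→d6:-→d7:-→d8:H1  best=H1
  ? 206.201.88.70  path d0:-→d1:-→d2:-→d3:-→d4:-→d5:-→d6:-→d7:-→d8:H1→d9:-→d10:-→d11:-→d12:H3→d13:-→d14:-→d15:-→d16:H3→d17:-→d18:-→d19:-→d20:H1  best=H1
  del 151.0.0.0/8 (clear depth 8)
  ? 206.201.83.217  path d0:-→d1:-→d2:-→d3:-→d4:-→d5:-→d6:-→d7:-→d8:H1→d9:-→d10:-→d11:-→d12:H3→d13:-→d14:-→d15:-→d16:H3→d17:-→d18:-→d19:-→d20:H1→d21:-  best=H1
  del 206.201.87.124/31 (clear depth 31)
  ? 206.29.36.119  path d0:-→d1:-→d2:-→d3:-→d4:-→d5:-→d6:-→d7:-→d8:H1  best=H1
  add 151.45.50.20/32 -> H3 at depth 32
  ? 151.45.0.3  path d0:-→d1:-→d2:-→d3:-→d4:-→d5:-→d6:-→d7:-→d8:-→d9:-→d10:-→d11:-→d12:H2→d13:-→d14:-→d15:-→d16:H1→d17:-→d18:-  best=H1
  add 151.45.50.20/30 -> H4 at depth 30
  add 151.45.50.20/32 -> H4 at depth 32
  ? 151.45.50.0  path d0:-→d1:-→d2:-→d3:-→d4:-→d5:-→d6:-→d7:-→d8:-→d9:-→d10:-→d11:-→d12:H2→d13:-→d14:-→d15:-→d16:H1→d17:-→d18:-→d19:-→d20:-→d21:-→d22:-→d23:-→d24:-→d25:H4→d26:-→d27:-  best=H4

== LOOKUPS ==
["H0","H4","H4","H0","H3","H1","H2","H4","H1","H1","H1","H1","H1","H4"]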